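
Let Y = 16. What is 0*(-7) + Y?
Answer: 16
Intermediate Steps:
0*(-7) + Y = 0*(-7) + 16 = 0 + 16 = 16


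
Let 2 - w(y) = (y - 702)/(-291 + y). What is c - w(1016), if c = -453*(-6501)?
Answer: 2135089789/725 ≈ 2.9450e+6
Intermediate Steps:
c = 2944953
w(y) = 2 - (-702 + y)/(-291 + y) (w(y) = 2 - (y - 702)/(-291 + y) = 2 - (-702 + y)/(-291 + y))
c - w(1016) = 2944953 - (120 + 1016)/(-291 + 1016) = 2944953 - 1136/725 = 2135089789/725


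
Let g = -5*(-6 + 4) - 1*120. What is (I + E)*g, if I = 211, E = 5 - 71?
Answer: -15950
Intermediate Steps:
E = -66
g = -110 (g = -5*(-2) - 120 = 10 - 120 = -110)
(I + E)*g = (211 - 66)*(-110) = 145*(-110) = -15950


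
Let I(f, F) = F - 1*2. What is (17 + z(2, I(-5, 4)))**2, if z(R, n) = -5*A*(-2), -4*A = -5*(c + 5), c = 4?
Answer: 67081/4 ≈ 16770.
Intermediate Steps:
A = 45/4 (A = -(-5)*(4 + 5)/4 = -(-5)*9/4 = -1/4*(-45) = 45/4 ≈ 11.250)
I(f, F) = -2 + F (I(f, F) = F - 2 = -2 + F)
z(R, n) = 225/2 (z(R, n) = -5*45/4*(-2) = -225/4*(-2) = 225/2)
(17 + z(2, I(-5, 4)))**2 = (17 + 225/2)**2 = (259/2)**2 = 67081/4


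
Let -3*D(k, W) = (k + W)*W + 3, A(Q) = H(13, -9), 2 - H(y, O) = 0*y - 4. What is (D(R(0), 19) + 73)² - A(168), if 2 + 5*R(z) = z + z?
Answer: 52291/25 ≈ 2091.6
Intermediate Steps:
H(y, O) = 6 (H(y, O) = 2 - (0*y - 4) = 2 - (0 - 4) = 2 - 1*(-4) = 2 + 4 = 6)
R(z) = -⅖ + 2*z/5 (R(z) = -⅖ + (z + z)/5 = -⅖ + (2*z)/5 = -⅖ + 2*z/5)
A(Q) = 6
D(k, W) = -1 - W*(W + k)/3 (D(k, W) = -((k + W)*W + 3)/3 = -((W + k)*W + 3)/3 = -(W*(W + k) + 3)/3 = -(3 + W*(W + k))/3 = -1 - W*(W + k)/3)
(D(R(0), 19) + 73)² - A(168) = ((-1 - ⅓*19² - ⅓*19*(-⅖ + (⅖)*0)) + 73)² - 1*6 = ((-1 - ⅓*361 - ⅓*19*(-⅖ + 0)) + 73)² - 6 = ((-1 - 361/3 - ⅓*19*(-⅖)) + 73)² - 6 = ((-1 - 361/3 + 38/15) + 73)² - 6 = (-594/5 + 73)² - 6 = (-229/5)² - 6 = 52441/25 - 6 = 52291/25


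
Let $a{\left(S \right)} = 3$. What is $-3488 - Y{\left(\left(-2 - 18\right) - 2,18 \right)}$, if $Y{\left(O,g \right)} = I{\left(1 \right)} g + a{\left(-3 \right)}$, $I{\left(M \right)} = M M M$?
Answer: $-3509$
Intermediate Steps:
$I{\left(M \right)} = M^{3}$ ($I{\left(M \right)} = M^{2} M = M^{3}$)
$Y{\left(O,g \right)} = 3 + g$ ($Y{\left(O,g \right)} = 1^{3} g + 3 = 1 g + 3 = g + 3 = 3 + g$)
$-3488 - Y{\left(\left(-2 - 18\right) - 2,18 \right)} = -3488 - \left(3 + 18\right) = -3488 - 21 = -3509$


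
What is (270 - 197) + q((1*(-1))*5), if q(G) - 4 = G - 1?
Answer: 71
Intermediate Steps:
q(G) = 3 + G (q(G) = 4 + (G - 1) = 4 + (-1 + G) = 3 + G)
(270 - 197) + q((1*(-1))*5) = (270 - 197) + (3 + (1*(-1))*5) = 73 + (3 - 1*5) = 73 + (3 - 5) = 73 - 2 = 71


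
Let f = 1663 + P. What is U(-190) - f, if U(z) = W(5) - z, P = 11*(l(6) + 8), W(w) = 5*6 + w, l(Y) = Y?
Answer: -1592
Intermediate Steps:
W(w) = 30 + w
P = 154 (P = 11*(6 + 8) = 11*14 = 154)
U(z) = 35 - z (U(z) = (30 + 5) - z = 35 - z)
f = 1817 (f = 1663 + 154 = 1817)
U(-190) - f = (35 - 1*(-190)) - 1*1817 = (35 + 190) - 1817 = 225 - 1817 = -1592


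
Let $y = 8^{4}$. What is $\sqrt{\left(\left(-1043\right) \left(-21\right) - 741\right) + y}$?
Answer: $\sqrt{25258} \approx 158.93$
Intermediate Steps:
$y = 4096$
$\sqrt{\left(\left(-1043\right) \left(-21\right) - 741\right) + y} = \sqrt{\left(\left(-1043\right) \left(-21\right) - 741\right) + 4096} = \sqrt{\left(21903 - 741\right) + 4096} = \sqrt{21162 + 4096} = \sqrt{25258}$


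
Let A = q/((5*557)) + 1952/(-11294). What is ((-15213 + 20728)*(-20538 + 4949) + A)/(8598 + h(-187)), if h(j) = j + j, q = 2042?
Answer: -1352093603531811/129337984480 ≈ -10454.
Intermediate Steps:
h(j) = 2*j
A = 8813014/15726895 (A = 2042/((5*557)) + 1952/(-11294) = 2042/2785 + 1952*(-1/11294) = 2042*(1/2785) - 976/5647 = 2042/2785 - 976/5647 = 8813014/15726895 ≈ 0.56038)
((-15213 + 20728)*(-20538 + 4949) + A)/(8598 + h(-187)) = ((-15213 + 20728)*(-20538 + 4949) + 8813014/15726895)/(8598 + 2*(-187)) = (5515*(-15589) + 8813014/15726895)/(8598 - 374) = (-85973335 + 8813014/15726895)/8224 = -1352093603531811/15726895*1/8224 = -1352093603531811/129337984480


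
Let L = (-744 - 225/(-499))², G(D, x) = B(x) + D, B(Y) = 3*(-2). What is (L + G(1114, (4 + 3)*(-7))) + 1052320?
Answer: 399968628389/249001 ≈ 1.6063e+6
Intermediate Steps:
B(Y) = -6
G(D, x) = -6 + D
L = 137664002961/249001 (L = (-744 - 225*(-1/499))² = (-744 + 225/499)² = (-371031/499)² = 137664002961/249001 ≈ 5.5287e+5)
(L + G(1114, (4 + 3)*(-7))) + 1052320 = (137664002961/249001 + (-6 + 1114)) + 1052320 = (137664002961/249001 + 1108) + 1052320 = 137939896069/249001 + 1052320 = 399968628389/249001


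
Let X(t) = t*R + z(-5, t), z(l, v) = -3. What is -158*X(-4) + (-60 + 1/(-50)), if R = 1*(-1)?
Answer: -10901/50 ≈ -218.02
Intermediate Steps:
R = -1
X(t) = -3 - t (X(t) = t*(-1) - 3 = -t - 3 = -3 - t)
-158*X(-4) + (-60 + 1/(-50)) = -158*(-3 - 1*(-4)) + (-60 + 1/(-50)) = -158*(-3 + 4) + (-60 - 1/50) = -158*1 - 3001/50 = -158 - 3001/50 = -10901/50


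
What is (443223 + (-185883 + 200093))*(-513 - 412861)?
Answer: -189090908942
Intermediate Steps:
(443223 + (-185883 + 200093))*(-513 - 412861) = (443223 + 14210)*(-413374) = 457433*(-413374) = -189090908942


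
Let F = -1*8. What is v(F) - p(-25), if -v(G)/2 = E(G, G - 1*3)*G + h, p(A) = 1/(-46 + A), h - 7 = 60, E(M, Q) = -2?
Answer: -11785/71 ≈ -165.99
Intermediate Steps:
h = 67 (h = 7 + 60 = 67)
F = -8
v(G) = -134 + 4*G (v(G) = -2*(-2*G + 67) = -2*(67 - 2*G) = -134 + 4*G)
v(F) - p(-25) = (-134 + 4*(-8)) - 1/(-46 - 25) = (-134 - 32) - 1/(-71) = -166 - 1*(-1/71) = -166 + 1/71 = -11785/71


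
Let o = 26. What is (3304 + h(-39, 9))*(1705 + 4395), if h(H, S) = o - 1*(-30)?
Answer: 20496000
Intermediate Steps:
h(H, S) = 56 (h(H, S) = 26 - 1*(-30) = 26 + 30 = 56)
(3304 + h(-39, 9))*(1705 + 4395) = (3304 + 56)*(1705 + 4395) = 3360*6100 = 20496000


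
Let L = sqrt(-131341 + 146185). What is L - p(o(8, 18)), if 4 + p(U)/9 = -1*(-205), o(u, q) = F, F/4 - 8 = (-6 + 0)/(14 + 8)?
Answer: -1809 + 2*sqrt(3711) ≈ -1687.2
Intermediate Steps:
F = 340/11 (F = 32 + 4*((-6 + 0)/(14 + 8)) = 32 + 4*(-6/22) = 32 + 4*(-6*1/22) = 32 + 4*(-3/11) = 32 - 12/11 = 340/11 ≈ 30.909)
o(u, q) = 340/11
p(U) = 1809 (p(U) = -36 + 9*(-1*(-205)) = -36 + 9*205 = -36 + 1845 = 1809)
L = 2*sqrt(3711) (L = sqrt(14844) = 2*sqrt(3711) ≈ 121.84)
L - p(o(8, 18)) = 2*sqrt(3711) - 1*1809 = 2*sqrt(3711) - 1809 = -1809 + 2*sqrt(3711)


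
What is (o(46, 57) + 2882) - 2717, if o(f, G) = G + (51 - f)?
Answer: 227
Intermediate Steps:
o(f, G) = 51 + G - f
(o(46, 57) + 2882) - 2717 = ((51 + 57 - 1*46) + 2882) - 2717 = ((51 + 57 - 46) + 2882) - 2717 = (62 + 2882) - 2717 = 2944 - 2717 = 227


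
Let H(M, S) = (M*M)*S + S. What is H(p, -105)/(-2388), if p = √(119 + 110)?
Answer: 4025/398 ≈ 10.113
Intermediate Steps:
p = √229 ≈ 15.133
H(M, S) = S + S*M² (H(M, S) = M²*S + S = S*M² + S = S + S*M²)
H(p, -105)/(-2388) = -105*(1 + (√229)²)/(-2388) = -105*(1 + 229)*(-1/2388) = -105*230*(-1/2388) = -24150*(-1/2388) = 4025/398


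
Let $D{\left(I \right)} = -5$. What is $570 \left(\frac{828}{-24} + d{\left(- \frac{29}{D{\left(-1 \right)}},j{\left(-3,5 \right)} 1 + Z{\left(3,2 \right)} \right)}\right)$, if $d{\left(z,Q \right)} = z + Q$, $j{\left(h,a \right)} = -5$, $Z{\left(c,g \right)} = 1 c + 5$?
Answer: $-14649$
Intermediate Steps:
$Z{\left(c,g \right)} = 5 + c$ ($Z{\left(c,g \right)} = c + 5 = 5 + c$)
$d{\left(z,Q \right)} = Q + z$
$570 \left(\frac{828}{-24} + d{\left(- \frac{29}{D{\left(-1 \right)}},j{\left(-3,5 \right)} 1 + Z{\left(3,2 \right)} \right)}\right) = 570 \left(\frac{828}{-24} + \left(\left(\left(-5\right) 1 + \left(5 + 3\right)\right) - \frac{29}{-5}\right)\right) = 570 \left(828 \left(- \frac{1}{24}\right) + \left(\left(-5 + 8\right) - - \frac{29}{5}\right)\right) = 570 \left(- \frac{69}{2} + \left(3 + \frac{29}{5}\right)\right) = 570 \left(- \frac{69}{2} + \frac{44}{5}\right) = 570 \left(- \frac{257}{10}\right) = -14649$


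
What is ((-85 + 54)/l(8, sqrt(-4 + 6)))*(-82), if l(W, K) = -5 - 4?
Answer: -2542/9 ≈ -282.44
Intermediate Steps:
l(W, K) = -9
((-85 + 54)/l(8, sqrt(-4 + 6)))*(-82) = ((-85 + 54)/(-9))*(-82) = -1/9*(-31)*(-82) = (31/9)*(-82) = -2542/9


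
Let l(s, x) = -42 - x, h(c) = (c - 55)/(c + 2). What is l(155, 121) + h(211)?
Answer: -11521/71 ≈ -162.27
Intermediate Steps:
h(c) = (-55 + c)/(2 + c)
l(155, 121) + h(211) = (-42 - 1*121) + (-55 + 211)/(2 + 211) = (-42 - 121) + 156/213 = -163 + (1/213)*156 = -163 + 52/71 = -11521/71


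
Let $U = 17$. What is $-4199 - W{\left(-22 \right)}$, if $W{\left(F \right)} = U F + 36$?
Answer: $-3861$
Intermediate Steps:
$W{\left(F \right)} = 36 + 17 F$ ($W{\left(F \right)} = 17 F + 36 = 36 + 17 F$)
$-4199 - W{\left(-22 \right)} = -4199 - \left(36 + 17 \left(-22\right)\right) = -4199 - \left(36 - 374\right) = -4199 - -338 = -4199 + 338 = -3861$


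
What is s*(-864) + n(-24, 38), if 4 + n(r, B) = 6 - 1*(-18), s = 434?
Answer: -374956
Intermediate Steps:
n(r, B) = 20 (n(r, B) = -4 + (6 - 1*(-18)) = -4 + (6 + 18) = -4 + 24 = 20)
s*(-864) + n(-24, 38) = 434*(-864) + 20 = -374976 + 20 = -374956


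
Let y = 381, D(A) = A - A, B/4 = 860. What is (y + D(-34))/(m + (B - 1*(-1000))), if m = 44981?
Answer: 381/49421 ≈ 0.0077093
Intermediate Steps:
B = 3440 (B = 4*860 = 3440)
D(A) = 0
(y + D(-34))/(m + (B - 1*(-1000))) = (381 + 0)/(44981 + (3440 - 1*(-1000))) = 381/(44981 + (3440 + 1000)) = 381/(44981 + 4440) = 381/49421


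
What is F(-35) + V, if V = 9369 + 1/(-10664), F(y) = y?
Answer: 99537775/10664 ≈ 9334.0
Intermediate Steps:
V = 99911015/10664 (V = 9369 - 1/10664 = 99911015/10664 ≈ 9369.0)
F(-35) + V = -35 + 99911015/10664 = 99537775/10664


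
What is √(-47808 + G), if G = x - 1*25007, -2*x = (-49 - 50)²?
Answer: I*√310862/2 ≈ 278.77*I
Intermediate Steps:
x = -9801/2 (x = -(-49 - 50)²/2 = -½*(-99)² = -½*9801 = -9801/2 ≈ -4900.5)
G = -59815/2 (G = -9801/2 - 1*25007 = -9801/2 - 25007 = -59815/2 ≈ -29908.)
√(-47808 + G) = √(-47808 - 59815/2) = √(-155431/2) = I*√310862/2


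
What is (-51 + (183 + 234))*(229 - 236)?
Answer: -2562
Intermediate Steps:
(-51 + (183 + 234))*(229 - 236) = (-51 + 417)*(-7) = 366*(-7) = -2562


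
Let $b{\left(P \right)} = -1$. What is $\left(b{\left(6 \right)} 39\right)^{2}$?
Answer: $1521$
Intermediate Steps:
$\left(b{\left(6 \right)} 39\right)^{2} = \left(\left(-1\right) 39\right)^{2} = \left(-39\right)^{2} = 1521$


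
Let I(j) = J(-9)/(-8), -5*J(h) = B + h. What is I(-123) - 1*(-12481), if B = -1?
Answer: 49923/4 ≈ 12481.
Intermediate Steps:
J(h) = ⅕ - h/5 (J(h) = -(-1 + h)/5 = ⅕ - h/5)
I(j) = -¼ (I(j) = (⅕ - ⅕*(-9))/(-8) = (⅕ + 9/5)*(-⅛) = 2*(-⅛) = -¼)
I(-123) - 1*(-12481) = -¼ - 1*(-12481) = -¼ + 12481 = 49923/4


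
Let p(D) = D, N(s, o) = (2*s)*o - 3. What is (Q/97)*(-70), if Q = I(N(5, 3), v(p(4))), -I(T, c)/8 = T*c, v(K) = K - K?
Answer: 0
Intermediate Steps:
N(s, o) = -3 + 2*o*s (N(s, o) = 2*o*s - 3 = -3 + 2*o*s)
v(K) = 0
I(T, c) = -8*T*c
Q = 0 (Q = -8*(-3 + 2*3*5)*0 = -8*(-3 + 30)*0 = -8*27*0 = 0)
(Q/97)*(-70) = (0/97)*(-70) = (0*(1/97))*(-70) = 0*(-70) = 0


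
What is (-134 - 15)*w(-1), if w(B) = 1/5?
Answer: -149/5 ≈ -29.800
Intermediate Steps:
w(B) = ⅕
(-134 - 15)*w(-1) = (-134 - 15)*(⅕) = -149*⅕ = -149/5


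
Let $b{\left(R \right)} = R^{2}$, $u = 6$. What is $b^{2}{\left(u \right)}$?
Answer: $1296$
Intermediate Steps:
$b^{2}{\left(u \right)} = \left(6^{2}\right)^{2} = 36^{2} = 1296$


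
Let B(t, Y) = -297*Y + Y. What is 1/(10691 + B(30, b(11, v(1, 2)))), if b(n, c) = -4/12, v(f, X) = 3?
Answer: 3/32369 ≈ 9.2681e-5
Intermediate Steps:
b(n, c) = -⅓ (b(n, c) = -4*1/12 = -⅓)
B(t, Y) = -296*Y
1/(10691 + B(30, b(11, v(1, 2)))) = 1/(10691 - 296*(-⅓)) = 1/(10691 + 296/3) = 1/(32369/3) = 3/32369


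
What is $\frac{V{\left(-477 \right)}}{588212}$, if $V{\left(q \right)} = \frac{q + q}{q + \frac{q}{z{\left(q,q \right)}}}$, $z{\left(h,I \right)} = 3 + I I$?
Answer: $\frac{113766}{33459410249} \approx 3.4001 \cdot 10^{-6}$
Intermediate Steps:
$z{\left(h,I \right)} = 3 + I^{2}$
$V{\left(q \right)} = \frac{2 q}{q + \frac{q}{3 + q^{2}}}$ ($V{\left(q \right)} = \frac{q + q}{q + \frac{q}{3 + q^{2}}} = \frac{2 q}{q + \frac{q}{3 + q^{2}}}$)
$\frac{V{\left(-477 \right)}}{588212} = \frac{2 \frac{1}{4 + \left(-477\right)^{2}} \left(3 + \left(-477\right)^{2}\right)}{588212} = \frac{2 \left(3 + 227529\right)}{4 + 227529} \cdot \frac{1}{588212} = 2 \cdot \frac{1}{227533} \cdot 227532 \cdot \frac{1}{588212} = \frac{455064}{227533} \cdot \frac{1}{588212} = \frac{113766}{33459410249}$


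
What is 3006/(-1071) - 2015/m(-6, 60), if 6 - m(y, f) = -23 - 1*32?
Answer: -260159/7259 ≈ -35.839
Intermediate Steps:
m(y, f) = 61 (m(y, f) = 6 - (-23 - 1*32) = 6 - (-23 - 32) = 6 - 1*(-55) = 6 + 55 = 61)
3006/(-1071) - 2015/m(-6, 60) = 3006/(-1071) - 2015/61 = 3006*(-1/1071) - 2015*1/61 = -334/119 - 2015/61 = -260159/7259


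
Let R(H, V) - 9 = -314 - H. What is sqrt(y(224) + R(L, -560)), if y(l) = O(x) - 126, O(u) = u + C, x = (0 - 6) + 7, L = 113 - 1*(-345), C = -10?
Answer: I*sqrt(898) ≈ 29.967*I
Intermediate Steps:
L = 458 (L = 113 + 345 = 458)
x = 1 (x = -6 + 7 = 1)
O(u) = -10 + u (O(u) = u - 10 = -10 + u)
R(H, V) = -305 - H (R(H, V) = 9 + (-314 - H) = -305 - H)
y(l) = -135 (y(l) = (-10 + 1) - 126 = -9 - 126 = -135)
sqrt(y(224) + R(L, -560)) = sqrt(-135 + (-305 - 1*458)) = sqrt(-135 + (-305 - 458)) = sqrt(-135 - 763) = sqrt(-898) = I*sqrt(898)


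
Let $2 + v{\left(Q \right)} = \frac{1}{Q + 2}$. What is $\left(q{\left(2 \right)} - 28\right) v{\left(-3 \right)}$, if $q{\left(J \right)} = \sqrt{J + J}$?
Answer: $78$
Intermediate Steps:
$v{\left(Q \right)} = -2 + \frac{1}{2 + Q}$ ($v{\left(Q \right)} = -2 + \frac{1}{Q + 2} = -2 + \frac{1}{2 + Q}$)
$q{\left(J \right)} = \sqrt{2} \sqrt{J}$ ($q{\left(J \right)} = \sqrt{2 J} = \sqrt{2} \sqrt{J}$)
$\left(q{\left(2 \right)} - 28\right) v{\left(-3 \right)} = \left(\sqrt{2} \sqrt{2} - 28\right) \frac{-3 - -6}{2 - 3} = \left(2 - 28\right) \frac{-3 + 6}{-1} = - 26 \left(\left(-1\right) 3\right) = \left(-26\right) \left(-3\right) = 78$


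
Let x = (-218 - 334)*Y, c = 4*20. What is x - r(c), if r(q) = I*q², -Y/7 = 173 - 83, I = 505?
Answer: -2884240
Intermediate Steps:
Y = -630 (Y = -7*(173 - 83) = -7*90 = -630)
c = 80
r(q) = 505*q²
x = 347760 (x = (-218 - 334)*(-630) = -552*(-630) = 347760)
x - r(c) = 347760 - 505*80² = 347760 - 505*6400 = 347760 - 1*3232000 = 347760 - 3232000 = -2884240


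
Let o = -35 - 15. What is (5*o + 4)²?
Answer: 60516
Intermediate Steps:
o = -50
(5*o + 4)² = (5*(-50) + 4)² = (-250 + 4)² = (-246)² = 60516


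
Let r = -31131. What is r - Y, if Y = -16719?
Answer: -14412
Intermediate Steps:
r - Y = -31131 - 1*(-16719) = -31131 + 16719 = -14412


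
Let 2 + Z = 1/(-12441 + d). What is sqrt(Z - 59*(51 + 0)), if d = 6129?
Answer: I*sqrt(29990573274)/3156 ≈ 54.873*I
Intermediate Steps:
Z = -12625/6312 (Z = -2 + 1/(-12441 + 6129) = -2 + 1/(-6312) = -2 - 1/6312 = -12625/6312 ≈ -2.0002)
sqrt(Z - 59*(51 + 0)) = sqrt(-12625/6312 - 59*(51 + 0)) = sqrt(-12625/6312 - 59*51) = sqrt(-12625/6312 - 3009) = sqrt(-19005433/6312) = I*sqrt(29990573274)/3156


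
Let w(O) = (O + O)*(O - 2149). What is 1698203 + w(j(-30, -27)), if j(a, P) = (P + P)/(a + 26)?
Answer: 3281089/2 ≈ 1.6405e+6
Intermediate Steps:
j(a, P) = 2*P/(26 + a) (j(a, P) = (2*P)/(26 + a) = 2*P/(26 + a))
w(O) = 2*O*(-2149 + O) (w(O) = (2*O)*(-2149 + O) = 2*O*(-2149 + O))
1698203 + w(j(-30, -27)) = 1698203 + 2*(2*(-27)/(26 - 30))*(-2149 + 2*(-27)/(26 - 30)) = 1698203 + 2*(2*(-27)/(-4))*(-2149 + 2*(-27)/(-4)) = 1698203 + 2*(2*(-27)*(-¼))*(-2149 + 2*(-27)*(-¼)) = 1698203 + 2*(27/2)*(-2149 + 27/2) = 1698203 + 2*(27/2)*(-4271/2) = 1698203 - 115317/2 = 3281089/2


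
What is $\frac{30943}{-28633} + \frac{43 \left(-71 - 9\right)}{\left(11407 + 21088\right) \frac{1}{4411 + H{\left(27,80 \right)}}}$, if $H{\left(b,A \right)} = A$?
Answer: $- \frac{8061051911}{16916897} \approx -476.51$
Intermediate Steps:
$\frac{30943}{-28633} + \frac{43 \left(-71 - 9\right)}{\left(11407 + 21088\right) \frac{1}{4411 + H{\left(27,80 \right)}}} = \frac{30943}{-28633} + \frac{43 \left(-71 - 9\right)}{\left(11407 + 21088\right) \frac{1}{4411 + 80}} = 30943 \left(- \frac{1}{28633}\right) + \frac{43 \left(-80\right)}{32495 \cdot \frac{1}{4491}} = - \frac{2813}{2603} - \frac{3440}{32495 \cdot \frac{1}{4491}} = - \frac{2813}{2603} - \frac{3440}{\frac{32495}{4491}} = - \frac{2813}{2603} - \frac{3089808}{6499} = - \frac{8061051911}{16916897}$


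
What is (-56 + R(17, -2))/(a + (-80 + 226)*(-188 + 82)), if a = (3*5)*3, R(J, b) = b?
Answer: 58/15431 ≈ 0.0037587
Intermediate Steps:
a = 45 (a = 15*3 = 45)
(-56 + R(17, -2))/(a + (-80 + 226)*(-188 + 82)) = (-56 - 2)/(45 + (-80 + 226)*(-188 + 82)) = -58/(45 + 146*(-106)) = -58/(45 - 15476) = -58/(-15431) = -58*(-1/15431) = 58/15431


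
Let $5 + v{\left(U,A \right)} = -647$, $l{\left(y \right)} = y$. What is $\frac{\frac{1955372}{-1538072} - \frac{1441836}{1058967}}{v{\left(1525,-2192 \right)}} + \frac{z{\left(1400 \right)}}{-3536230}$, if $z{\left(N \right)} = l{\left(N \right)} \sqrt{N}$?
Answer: $\frac{730797887}{180974165736} - \frac{1400 \sqrt{14}}{353623} \approx -0.010775$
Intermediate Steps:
$v{\left(U,A \right)} = -652$ ($v{\left(U,A \right)} = -5 - 647 = -652$)
$z{\left(N \right)} = N^{\frac{3}{2}}$ ($z{\left(N \right)} = N \sqrt{N} = N^{\frac{3}{2}}$)
$\frac{\frac{1955372}{-1538072} - \frac{1441836}{1058967}}{v{\left(1525,-2192 \right)}} + \frac{z{\left(1400 \right)}}{-3536230} = \frac{\frac{1955372}{-1538072} - \frac{1441836}{1058967}}{-652} + \frac{1400^{\frac{3}{2}}}{-3536230} = \left(1955372 \left(- \frac{1}{1538072}\right) - \frac{160204}{117663}\right) \left(- \frac{1}{652}\right) + 14000 \sqrt{14} \left(- \frac{1}{3536230}\right) = \left(- \frac{488843}{384518} - \frac{160204}{117663}\right) \left(- \frac{1}{652}\right) - \frac{1400 \sqrt{14}}{353623} = \left(- \frac{119120055581}{45243541434}\right) \left(- \frac{1}{652}\right) - \frac{1400 \sqrt{14}}{353623} = \frac{730797887}{180974165736} - \frac{1400 \sqrt{14}}{353623}$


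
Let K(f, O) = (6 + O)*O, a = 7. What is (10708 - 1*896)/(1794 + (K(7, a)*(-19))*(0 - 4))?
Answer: 4906/4355 ≈ 1.1265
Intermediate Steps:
K(f, O) = O*(6 + O)
(10708 - 1*896)/(1794 + (K(7, a)*(-19))*(0 - 4)) = (10708 - 1*896)/(1794 + ((7*(6 + 7))*(-19))*(0 - 4)) = (10708 - 896)/(1794 + ((7*13)*(-19))*(-4)) = 9812/(1794 + (91*(-19))*(-4)) = 9812/(1794 - 1729*(-4)) = 9812/(1794 + 6916) = 9812/8710 = 9812*(1/8710) = 4906/4355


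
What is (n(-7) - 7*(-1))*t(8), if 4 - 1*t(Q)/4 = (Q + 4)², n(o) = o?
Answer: 0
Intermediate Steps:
t(Q) = 16 - 4*(4 + Q)² (t(Q) = 16 - 4*(Q + 4)² = 16 - 4*(4 + Q)²)
(n(-7) - 7*(-1))*t(8) = (-7 - 7*(-1))*(16 - 4*(4 + 8)²) = (-7 + 7)*(16 - 4*12²) = 0*(16 - 4*144) = 0*(16 - 576) = 0*(-560) = 0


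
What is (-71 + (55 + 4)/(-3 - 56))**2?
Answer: 5184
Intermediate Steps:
(-71 + (55 + 4)/(-3 - 56))**2 = (-71 + 59/(-59))**2 = (-71 + 59*(-1/59))**2 = (-71 - 1)**2 = (-72)**2 = 5184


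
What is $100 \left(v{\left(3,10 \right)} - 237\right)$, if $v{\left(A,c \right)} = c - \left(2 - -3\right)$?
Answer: $-23200$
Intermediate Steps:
$v{\left(A,c \right)} = -5 + c$ ($v{\left(A,c \right)} = c - \left(2 + 3\right) = c - 5 = -5 + c$)
$100 \left(v{\left(3,10 \right)} - 237\right) = 100 \left(\left(-5 + 10\right) - 237\right) = 100 \left(5 - 237\right) = 100 \left(-232\right) = -23200$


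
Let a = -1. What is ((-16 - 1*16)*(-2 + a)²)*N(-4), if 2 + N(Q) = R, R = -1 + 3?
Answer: 0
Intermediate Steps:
R = 2
N(Q) = 0 (N(Q) = -2 + 2 = 0)
((-16 - 1*16)*(-2 + a)²)*N(-4) = ((-16 - 1*16)*(-2 - 1)²)*0 = ((-16 - 16)*(-3)²)*0 = -32*9*0 = -288*0 = 0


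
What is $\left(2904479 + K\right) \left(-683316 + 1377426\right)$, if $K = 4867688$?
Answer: $5394738836370$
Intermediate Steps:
$\left(2904479 + K\right) \left(-683316 + 1377426\right) = \left(2904479 + 4867688\right) \left(-683316 + 1377426\right) = 7772167 \cdot 694110 = 5394738836370$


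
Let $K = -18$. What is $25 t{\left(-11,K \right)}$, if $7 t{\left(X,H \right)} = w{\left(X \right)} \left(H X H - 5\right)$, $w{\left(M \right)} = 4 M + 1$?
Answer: $\frac{3836675}{7} \approx 5.481 \cdot 10^{5}$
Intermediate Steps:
$w{\left(M \right)} = 1 + 4 M$
$t{\left(X,H \right)} = \frac{\left(1 + 4 X\right) \left(-5 + X H^{2}\right)}{7}$ ($t{\left(X,H \right)} = \frac{\left(1 + 4 X\right) \left(H X H - 5\right)}{7} = \frac{\left(1 + 4 X\right) \left(X H^{2} - 5\right)}{7} = \frac{\left(1 + 4 X\right) \left(-5 + X H^{2}\right)}{7}$)
$25 t{\left(-11,K \right)} = 25 \frac{\left(1 + 4 \left(-11\right)\right) \left(-5 - 11 \left(-18\right)^{2}\right)}{7} = 25 \frac{\left(1 - 44\right) \left(-5 - 3564\right)}{7} = 25 \cdot \frac{1}{7} \left(-43\right) \left(-5 - 3564\right) = 25 \cdot \frac{1}{7} \left(-43\right) \left(-3569\right) = 25 \cdot \frac{153467}{7} = \frac{3836675}{7}$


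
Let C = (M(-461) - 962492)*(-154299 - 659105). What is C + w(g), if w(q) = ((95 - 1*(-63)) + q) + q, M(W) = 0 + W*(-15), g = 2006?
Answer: 777270158278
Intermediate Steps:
M(W) = -15*W (M(W) = 0 - 15*W = -15*W)
w(q) = 158 + 2*q (w(q) = ((95 + 63) + q) + q = (158 + q) + q = 158 + 2*q)
C = 777270154108 (C = (-15*(-461) - 962492)*(-154299 - 659105) = (6915 - 962492)*(-813404) = -955577*(-813404) = 777270154108)
C + w(g) = 777270154108 + (158 + 2*2006) = 777270154108 + (158 + 4012) = 777270154108 + 4170 = 777270158278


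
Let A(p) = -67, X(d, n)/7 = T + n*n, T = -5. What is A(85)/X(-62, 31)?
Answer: -67/6692 ≈ -0.010012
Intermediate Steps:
X(d, n) = -35 + 7*n**2 (X(d, n) = 7*(-5 + n*n) = 7*(-5 + n**2) = -35 + 7*n**2)
A(85)/X(-62, 31) = -67/(-35 + 7*31**2) = -67/(-35 + 7*961) = -67/(-35 + 6727) = -67/6692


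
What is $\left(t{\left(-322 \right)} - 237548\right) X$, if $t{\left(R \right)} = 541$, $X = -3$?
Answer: $711021$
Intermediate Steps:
$\left(t{\left(-322 \right)} - 237548\right) X = \left(541 - 237548\right) \left(-3\right) = \left(-237007\right) \left(-3\right) = 711021$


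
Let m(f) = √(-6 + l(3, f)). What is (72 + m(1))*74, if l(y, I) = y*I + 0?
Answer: 5328 + 74*I*√3 ≈ 5328.0 + 128.17*I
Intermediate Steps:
l(y, I) = I*y (l(y, I) = I*y + 0 = I*y)
m(f) = √(-6 + 3*f) (m(f) = √(-6 + f*3) = √(-6 + 3*f))
(72 + m(1))*74 = (72 + √(-6 + 3*1))*74 = (72 + √(-6 + 3))*74 = (72 + √(-3))*74 = (72 + I*√3)*74 = 5328 + 74*I*√3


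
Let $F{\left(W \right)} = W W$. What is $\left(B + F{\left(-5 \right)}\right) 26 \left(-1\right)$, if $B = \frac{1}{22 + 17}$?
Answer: $- \frac{1952}{3} \approx -650.67$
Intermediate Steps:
$B = \frac{1}{39} \approx 0.025641$
$F{\left(W \right)} = W^{2}$
$\left(B + F{\left(-5 \right)}\right) 26 \left(-1\right) = \left(\frac{1}{39} + \left(-5\right)^{2}\right) 26 \left(-1\right) = \left(\frac{1}{39} + 25\right) 26 \left(-1\right) = \frac{976}{39} \cdot 26 \left(-1\right) = \frac{1952}{3} \left(-1\right) = - \frac{1952}{3}$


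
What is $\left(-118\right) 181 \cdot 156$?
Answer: $-3331848$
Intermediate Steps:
$\left(-118\right) 181 \cdot 156 = \left(-21358\right) 156 = -3331848$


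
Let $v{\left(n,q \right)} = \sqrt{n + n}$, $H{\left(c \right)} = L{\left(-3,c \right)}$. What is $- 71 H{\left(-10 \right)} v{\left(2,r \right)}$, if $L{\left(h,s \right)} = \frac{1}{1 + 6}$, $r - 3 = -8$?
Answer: $- \frac{142}{7} \approx -20.286$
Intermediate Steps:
$r = -5$ ($r = 3 - 8 = -5$)
$L{\left(h,s \right)} = \frac{1}{7}$
$H{\left(c \right)} = \frac{1}{7}$
$v{\left(n,q \right)} = \sqrt{2} \sqrt{n}$ ($v{\left(n,q \right)} = \sqrt{2 n} = \sqrt{2} \sqrt{n}$)
$- 71 H{\left(-10 \right)} v{\left(2,r \right)} = \left(-71\right) \frac{1}{7} \sqrt{2} \sqrt{2} = \left(- \frac{71}{7}\right) 2 = - \frac{142}{7}$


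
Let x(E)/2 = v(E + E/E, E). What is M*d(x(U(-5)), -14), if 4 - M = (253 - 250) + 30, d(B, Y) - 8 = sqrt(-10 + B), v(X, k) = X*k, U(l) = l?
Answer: -232 - 29*sqrt(30) ≈ -390.84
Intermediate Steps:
x(E) = 2*E*(1 + E) (x(E) = 2*((E + E/E)*E) = 2*((E + 1)*E) = 2*((1 + E)*E) = 2*(E*(1 + E)) = 2*E*(1 + E))
d(B, Y) = 8 + sqrt(-10 + B)
M = -29 (M = 4 - ((253 - 250) + 30) = 4 - (3 + 30) = 4 - 1*33 = 4 - 33 = -29)
M*d(x(U(-5)), -14) = -29*(8 + sqrt(-10 + 2*(-5)*(1 - 5))) = -29*(8 + sqrt(-10 + 2*(-5)*(-4))) = -29*(8 + sqrt(-10 + 40)) = -29*(8 + sqrt(30)) = -232 - 29*sqrt(30)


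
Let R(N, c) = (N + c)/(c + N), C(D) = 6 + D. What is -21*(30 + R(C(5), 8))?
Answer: -651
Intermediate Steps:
R(N, c) = 1 (R(N, c) = (N + c)/(N + c) = 1)
-21*(30 + R(C(5), 8)) = -21*(30 + 1) = -21*31 = -651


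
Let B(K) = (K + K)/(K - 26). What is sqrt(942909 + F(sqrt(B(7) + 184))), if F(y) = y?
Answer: sqrt(340390149 + 19*sqrt(66158))/19 ≈ 971.04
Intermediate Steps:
B(K) = 2*K/(-26 + K) (B(K) = (2*K)/(-26 + K) = 2*K/(-26 + K))
sqrt(942909 + F(sqrt(B(7) + 184))) = sqrt(942909 + sqrt(2*7/(-26 + 7) + 184)) = sqrt(942909 + sqrt(2*7/(-19) + 184)) = sqrt(942909 + sqrt(2*7*(-1/19) + 184)) = sqrt(942909 + sqrt(-14/19 + 184)) = sqrt(942909 + sqrt(3482/19)) = sqrt(942909 + sqrt(66158)/19)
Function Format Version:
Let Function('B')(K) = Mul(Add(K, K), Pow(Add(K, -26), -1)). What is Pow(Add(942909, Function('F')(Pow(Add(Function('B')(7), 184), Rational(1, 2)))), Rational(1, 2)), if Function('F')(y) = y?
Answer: Mul(Rational(1, 19), Pow(Add(340390149, Mul(19, Pow(66158, Rational(1, 2)))), Rational(1, 2))) ≈ 971.04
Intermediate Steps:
Function('B')(K) = Mul(2, K, Pow(Add(-26, K), -1)) (Function('B')(K) = Mul(Mul(2, K), Pow(Add(-26, K), -1)) = Mul(2, K, Pow(Add(-26, K), -1)))
Pow(Add(942909, Function('F')(Pow(Add(Function('B')(7), 184), Rational(1, 2)))), Rational(1, 2)) = Pow(Add(942909, Pow(Add(Mul(2, 7, Pow(Add(-26, 7), -1)), 184), Rational(1, 2))), Rational(1, 2)) = Pow(Add(942909, Pow(Add(Mul(2, 7, Pow(-19, -1)), 184), Rational(1, 2))), Rational(1, 2)) = Pow(Add(942909, Pow(Add(Mul(2, 7, Rational(-1, 19)), 184), Rational(1, 2))), Rational(1, 2)) = Pow(Add(942909, Pow(Add(Rational(-14, 19), 184), Rational(1, 2))), Rational(1, 2)) = Pow(Add(942909, Pow(Rational(3482, 19), Rational(1, 2))), Rational(1, 2)) = Pow(Add(942909, Mul(Rational(1, 19), Pow(66158, Rational(1, 2)))), Rational(1, 2))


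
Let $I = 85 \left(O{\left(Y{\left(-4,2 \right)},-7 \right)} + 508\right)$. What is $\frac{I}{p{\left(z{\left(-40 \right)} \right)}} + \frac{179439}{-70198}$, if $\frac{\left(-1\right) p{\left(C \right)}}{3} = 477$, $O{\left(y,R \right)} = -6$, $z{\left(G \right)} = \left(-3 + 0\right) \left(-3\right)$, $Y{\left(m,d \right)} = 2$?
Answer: $- \frac{3252125869}{100453338} \approx -32.375$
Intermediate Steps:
$z{\left(G \right)} = 9$ ($z{\left(G \right)} = \left(-3\right) \left(-3\right) = 9$)
$I = 42670$ ($I = 85 \left(-6 + 508\right) = 85 \cdot 502 = 42670$)
$p{\left(C \right)} = -1431$ ($p{\left(C \right)} = \left(-3\right) 477 = -1431$)
$\frac{I}{p{\left(z{\left(-40 \right)} \right)}} + \frac{179439}{-70198} = \frac{42670}{-1431} + \frac{179439}{-70198} = 42670 \left(- \frac{1}{1431}\right) + 179439 \left(- \frac{1}{70198}\right) = - \frac{42670}{1431} - \frac{179439}{70198} = - \frac{3252125869}{100453338}$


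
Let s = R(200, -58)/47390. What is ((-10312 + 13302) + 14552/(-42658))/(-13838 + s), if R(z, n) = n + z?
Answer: -71949793030/333028303311 ≈ -0.21605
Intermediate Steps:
s = 71/23695 (s = (-58 + 200)/47390 = 142*(1/47390) = 71/23695 ≈ 0.0029964)
((-10312 + 13302) + 14552/(-42658))/(-13838 + s) = ((-10312 + 13302) + 14552/(-42658))/(-13838 + 71/23695) = (2990 + 14552*(-1/42658))/(-327891339/23695) = (2990 - 7276/21329)*(-23695/327891339) = (63766434/21329)*(-23695/327891339) = -71949793030/333028303311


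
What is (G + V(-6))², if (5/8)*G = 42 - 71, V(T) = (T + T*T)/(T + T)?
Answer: 239121/100 ≈ 2391.2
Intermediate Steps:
V(T) = (T + T²)/(2*T) (V(T) = (T + T²)/((2*T)) = (T + T²)*(1/(2*T)) = (T + T²)/(2*T))
G = -232/5 (G = 8*(42 - 71)/5 = (8/5)*(-29) = -232/5 ≈ -46.400)
(G + V(-6))² = (-232/5 + (½ + (½)*(-6)))² = (-232/5 + (½ - 3))² = (-232/5 - 5/2)² = (-489/10)² = 239121/100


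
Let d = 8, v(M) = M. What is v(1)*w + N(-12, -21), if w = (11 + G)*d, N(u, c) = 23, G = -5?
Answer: 71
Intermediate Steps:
w = 48 (w = (11 - 5)*8 = 6*8 = 48)
v(1)*w + N(-12, -21) = 1*48 + 23 = 48 + 23 = 71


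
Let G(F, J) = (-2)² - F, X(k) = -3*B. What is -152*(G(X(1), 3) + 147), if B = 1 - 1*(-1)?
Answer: -23864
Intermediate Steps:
B = 2 (B = 1 + 1 = 2)
X(k) = -6 (X(k) = -3*2 = -6)
G(F, J) = 4 - F
-152*(G(X(1), 3) + 147) = -152*((4 - 1*(-6)) + 147) = -152*((4 + 6) + 147) = -152*(10 + 147) = -152*157 = -23864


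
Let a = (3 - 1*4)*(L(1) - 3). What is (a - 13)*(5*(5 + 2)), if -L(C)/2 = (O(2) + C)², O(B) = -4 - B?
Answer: 1400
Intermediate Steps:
L(C) = -2*(-6 + C)² (L(C) = -2*((-4 - 1*2) + C)² = -2*((-4 - 2) + C)² = -2*(-6 + C)²)
a = 53 (a = (3 - 1*4)*(-2*(-6 + 1)² - 3) = (3 - 4)*(-2*(-5)² - 3) = -(-2*25 - 3) = -(-50 - 3) = -1*(-53) = 53)
(a - 13)*(5*(5 + 2)) = (53 - 13)*(5*(5 + 2)) = 40*(5*7) = 40*35 = 1400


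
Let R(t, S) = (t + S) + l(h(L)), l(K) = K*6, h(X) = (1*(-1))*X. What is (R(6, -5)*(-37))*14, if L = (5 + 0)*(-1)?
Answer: -16058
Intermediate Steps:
L = -5 (L = 5*(-1) = -5)
h(X) = -X
l(K) = 6*K
R(t, S) = 30 + S + t (R(t, S) = (t + S) + 6*(-1*(-5)) = (S + t) + 6*5 = (S + t) + 30 = 30 + S + t)
(R(6, -5)*(-37))*14 = ((30 - 5 + 6)*(-37))*14 = (31*(-37))*14 = -1147*14 = -16058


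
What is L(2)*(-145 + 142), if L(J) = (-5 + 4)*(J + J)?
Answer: 12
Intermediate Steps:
L(J) = -2*J
L(2)*(-145 + 142) = (-2*2)*(-145 + 142) = -4*(-3) = 12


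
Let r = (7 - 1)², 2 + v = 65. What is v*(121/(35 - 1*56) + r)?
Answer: 1905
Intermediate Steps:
v = 63 (v = -2 + 65 = 63)
r = 36 (r = 6² = 36)
v*(121/(35 - 1*56) + r) = 63*(121/(35 - 1*56) + 36) = 63*(121/(35 - 56) + 36) = 63*(121/(-21) + 36) = 63*(121*(-1/21) + 36) = 63*(-121/21 + 36) = 63*(635/21) = 1905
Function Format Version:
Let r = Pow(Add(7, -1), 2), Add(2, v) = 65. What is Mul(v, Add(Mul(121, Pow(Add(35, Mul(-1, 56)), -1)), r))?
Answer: 1905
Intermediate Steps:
v = 63 (v = Add(-2, 65) = 63)
r = 36 (r = Pow(6, 2) = 36)
Mul(v, Add(Mul(121, Pow(Add(35, Mul(-1, 56)), -1)), r)) = Mul(63, Add(Mul(121, Pow(Add(35, Mul(-1, 56)), -1)), 36)) = Mul(63, Add(Mul(121, Pow(Add(35, -56), -1)), 36)) = Mul(63, Add(Mul(121, Pow(-21, -1)), 36)) = Mul(63, Add(Mul(121, Rational(-1, 21)), 36)) = Mul(63, Add(Rational(-121, 21), 36)) = Mul(63, Rational(635, 21)) = 1905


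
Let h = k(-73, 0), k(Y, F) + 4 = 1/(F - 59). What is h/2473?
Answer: -237/145907 ≈ -0.0016243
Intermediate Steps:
k(Y, F) = -4 + 1/(-59 + F) (k(Y, F) = -4 + 1/(F - 59) = -4 + 1/(-59 + F))
h = -237/59 (h = (237 - 4*0)/(-59 + 0) = (237 + 0)/(-59) = -1/59*237 = -237/59 ≈ -4.0170)
h/2473 = -237/59/2473 = -237/59*1/2473 = -237/145907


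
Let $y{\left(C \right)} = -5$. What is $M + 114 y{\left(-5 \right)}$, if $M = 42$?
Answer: $-528$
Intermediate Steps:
$M + 114 y{\left(-5 \right)} = 42 + 114 \left(-5\right) = 42 - 570 = -528$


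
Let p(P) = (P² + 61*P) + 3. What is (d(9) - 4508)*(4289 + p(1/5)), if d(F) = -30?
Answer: -488316028/25 ≈ -1.9533e+7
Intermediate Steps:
p(P) = 3 + P² + 61*P
(d(9) - 4508)*(4289 + p(1/5)) = (-30 - 4508)*(4289 + (3 + (1/5)² + 61/5)) = -4538*(4289 + (3 + (⅕)² + 61*(⅕))) = -4538*(4289 + (3 + 1/25 + 61/5)) = -4538*(4289 + 381/25) = -4538*107606/25 = -488316028/25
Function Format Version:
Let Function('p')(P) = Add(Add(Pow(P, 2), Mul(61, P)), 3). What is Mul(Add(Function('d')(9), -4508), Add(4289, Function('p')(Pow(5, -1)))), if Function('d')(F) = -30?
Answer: Rational(-488316028, 25) ≈ -1.9533e+7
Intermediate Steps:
Function('p')(P) = Add(3, Pow(P, 2), Mul(61, P))
Mul(Add(Function('d')(9), -4508), Add(4289, Function('p')(Pow(5, -1)))) = Mul(Add(-30, -4508), Add(4289, Add(3, Pow(Pow(5, -1), 2), Mul(61, Pow(5, -1))))) = Mul(-4538, Add(4289, Add(3, Pow(Rational(1, 5), 2), Mul(61, Rational(1, 5))))) = Mul(-4538, Add(4289, Add(3, Rational(1, 25), Rational(61, 5)))) = Mul(-4538, Add(4289, Rational(381, 25))) = Mul(-4538, Rational(107606, 25)) = Rational(-488316028, 25)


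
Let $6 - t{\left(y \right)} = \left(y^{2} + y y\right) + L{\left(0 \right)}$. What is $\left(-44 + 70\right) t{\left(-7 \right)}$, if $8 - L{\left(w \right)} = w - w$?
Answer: $-2600$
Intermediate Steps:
$L{\left(w \right)} = 8$ ($L{\left(w \right)} = 8 - \left(w - w\right) = 8 - 0 = 8 + 0 = 8$)
$t{\left(y \right)} = -2 - 2 y^{2}$ ($t{\left(y \right)} = 6 - \left(\left(y^{2} + y y\right) + 8\right) = 6 - \left(\left(y^{2} + y^{2}\right) + 8\right) = 6 - \left(2 y^{2} + 8\right) = 6 - \left(8 + 2 y^{2}\right) = -2 - 2 y^{2}$)
$\left(-44 + 70\right) t{\left(-7 \right)} = \left(-44 + 70\right) \left(-2 - 2 \left(-7\right)^{2}\right) = 26 \left(-2 - 98\right) = 26 \left(-100\right) = -2600$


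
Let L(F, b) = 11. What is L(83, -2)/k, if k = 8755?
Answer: 11/8755 ≈ 0.0012564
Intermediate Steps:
L(83, -2)/k = 11/8755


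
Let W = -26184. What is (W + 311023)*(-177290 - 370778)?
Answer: -156111141052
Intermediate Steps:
(W + 311023)*(-177290 - 370778) = (-26184 + 311023)*(-177290 - 370778) = 284839*(-548068) = -156111141052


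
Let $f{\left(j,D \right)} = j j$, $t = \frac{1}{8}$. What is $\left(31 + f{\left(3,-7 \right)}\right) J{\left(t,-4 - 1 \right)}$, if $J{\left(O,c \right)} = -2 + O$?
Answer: $-75$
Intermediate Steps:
$t = \frac{1}{8} \approx 0.125$
$f{\left(j,D \right)} = j^{2}$
$\left(31 + f{\left(3,-7 \right)}\right) J{\left(t,-4 - 1 \right)} = \left(31 + 3^{2}\right) \left(-2 + \frac{1}{8}\right) = \left(31 + 9\right) \left(- \frac{15}{8}\right) = 40 \left(- \frac{15}{8}\right) = -75$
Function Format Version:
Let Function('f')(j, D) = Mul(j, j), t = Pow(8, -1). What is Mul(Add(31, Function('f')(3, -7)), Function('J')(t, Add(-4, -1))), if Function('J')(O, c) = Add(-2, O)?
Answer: -75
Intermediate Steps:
t = Rational(1, 8) ≈ 0.12500
Function('f')(j, D) = Pow(j, 2)
Mul(Add(31, Function('f')(3, -7)), Function('J')(t, Add(-4, -1))) = Mul(Add(31, Pow(3, 2)), Add(-2, Rational(1, 8))) = Mul(Add(31, 9), Rational(-15, 8)) = Mul(40, Rational(-15, 8)) = -75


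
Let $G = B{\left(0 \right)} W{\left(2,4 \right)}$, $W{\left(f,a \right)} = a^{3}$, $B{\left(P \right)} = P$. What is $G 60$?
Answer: $0$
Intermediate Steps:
$G = 0$ ($G = 0 \cdot 4^{3} = 0 \cdot 64 = 0$)
$G 60 = 0 \cdot 60 = 0$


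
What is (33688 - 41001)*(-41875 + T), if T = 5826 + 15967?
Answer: 146859666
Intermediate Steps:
T = 21793
(33688 - 41001)*(-41875 + T) = (33688 - 41001)*(-41875 + 21793) = -7313*(-20082) = 146859666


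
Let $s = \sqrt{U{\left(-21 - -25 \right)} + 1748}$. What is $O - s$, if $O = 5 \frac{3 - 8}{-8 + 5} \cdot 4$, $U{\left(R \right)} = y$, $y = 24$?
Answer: $\frac{100}{3} - 2 \sqrt{443} \approx -8.7618$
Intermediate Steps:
$U{\left(R \right)} = 24$
$s = 2 \sqrt{443}$ ($s = \sqrt{24 + 1748} = \sqrt{1772} = 2 \sqrt{443} \approx 42.095$)
$O = \frac{100}{3}$ ($O = 5 \left(- \frac{5}{-3}\right) 4 = 5 \left(\left(-5\right) \left(- \frac{1}{3}\right)\right) 4 = 5 \cdot \frac{5}{3} \cdot 4 = \frac{25}{3} \cdot 4 = \frac{100}{3} \approx 33.333$)
$O - s = \frac{100}{3} - 2 \sqrt{443}$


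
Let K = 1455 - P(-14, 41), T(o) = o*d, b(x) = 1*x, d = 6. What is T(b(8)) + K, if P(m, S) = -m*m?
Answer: 1699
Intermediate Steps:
b(x) = x
T(o) = 6*o (T(o) = o*6 = 6*o)
P(m, S) = -m**2
K = 1651 (K = 1455 - (-1)*(-14)**2 = 1455 - (-1)*196 = 1455 - 1*(-196) = 1455 + 196 = 1651)
T(b(8)) + K = 6*8 + 1651 = 48 + 1651 = 1699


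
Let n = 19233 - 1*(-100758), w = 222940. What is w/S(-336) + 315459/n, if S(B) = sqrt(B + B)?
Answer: 105153/39997 - 55735*I*sqrt(42)/42 ≈ 2.629 - 8600.1*I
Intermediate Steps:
S(B) = sqrt(2)*sqrt(B) (S(B) = sqrt(2*B) = sqrt(2)*sqrt(B))
n = 119991 (n = 19233 + 100758 = 119991)
w/S(-336) + 315459/n = 222940/((sqrt(2)*sqrt(-336))) + 315459/119991 = 222940/((sqrt(2)*(4*I*sqrt(21)))) + 315459*(1/119991) = 222940/((4*I*sqrt(42))) + 105153/39997 = 222940*(-I*sqrt(42)/168) + 105153/39997 = -55735*I*sqrt(42)/42 + 105153/39997 = 105153/39997 - 55735*I*sqrt(42)/42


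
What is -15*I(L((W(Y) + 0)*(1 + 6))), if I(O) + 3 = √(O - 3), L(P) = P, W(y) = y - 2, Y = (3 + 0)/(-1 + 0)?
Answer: 45 - 15*I*√38 ≈ 45.0 - 92.466*I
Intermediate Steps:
Y = -3 (Y = 3/(-1) = 3*(-1) = -3)
W(y) = -2 + y
I(O) = -3 + √(-3 + O) (I(O) = -3 + √(O - 3) = -3 + √(-3 + O))
-15*I(L((W(Y) + 0)*(1 + 6))) = -15*(-3 + √(-3 + ((-2 - 3) + 0)*(1 + 6))) = -15*(-3 + √(-3 + (-5 + 0)*7)) = -15*(-3 + √(-3 - 5*7)) = -15*(-3 + √(-3 - 35)) = -15*(-3 + √(-38)) = -15*(-3 + I*√38) = 45 - 15*I*√38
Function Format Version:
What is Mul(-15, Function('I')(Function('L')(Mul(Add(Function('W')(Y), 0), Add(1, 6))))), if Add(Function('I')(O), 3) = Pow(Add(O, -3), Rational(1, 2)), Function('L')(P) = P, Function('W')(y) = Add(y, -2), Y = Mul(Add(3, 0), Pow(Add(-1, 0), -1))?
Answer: Add(45, Mul(-15, I, Pow(38, Rational(1, 2)))) ≈ Add(45.000, Mul(-92.466, I))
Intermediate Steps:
Y = -3 (Y = Mul(3, Pow(-1, -1)) = Mul(3, -1) = -3)
Function('W')(y) = Add(-2, y)
Function('I')(O) = Add(-3, Pow(Add(-3, O), Rational(1, 2))) (Function('I')(O) = Add(-3, Pow(Add(O, -3), Rational(1, 2))) = Add(-3, Pow(Add(-3, O), Rational(1, 2))))
Mul(-15, Function('I')(Function('L')(Mul(Add(Function('W')(Y), 0), Add(1, 6))))) = Mul(-15, Add(-3, Pow(Add(-3, Mul(Add(Add(-2, -3), 0), Add(1, 6))), Rational(1, 2)))) = Mul(-15, Add(-3, Pow(Add(-3, Mul(Add(-5, 0), 7)), Rational(1, 2)))) = Mul(-15, Add(-3, Pow(Add(-3, Mul(-5, 7)), Rational(1, 2)))) = Mul(-15, Add(-3, Pow(Add(-3, -35), Rational(1, 2)))) = Mul(-15, Add(-3, Pow(-38, Rational(1, 2)))) = Mul(-15, Add(-3, Mul(I, Pow(38, Rational(1, 2))))) = Add(45, Mul(-15, I, Pow(38, Rational(1, 2))))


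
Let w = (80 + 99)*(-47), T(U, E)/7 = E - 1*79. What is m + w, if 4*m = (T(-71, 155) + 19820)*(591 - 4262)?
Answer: -18686461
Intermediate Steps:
T(U, E) = -553 + 7*E (T(U, E) = 7*(E - 1*79) = 7*(E - 79) = 7*(-79 + E) = -553 + 7*E)
w = -8413 (w = 179*(-47) = -8413)
m = -18678048 (m = (((-553 + 7*155) + 19820)*(591 - 4262))/4 = (((-553 + 1085) + 19820)*(-3671))/4 = ((532 + 19820)*(-3671))/4 = (20352*(-3671))/4 = (¼)*(-74712192) = -18678048)
m + w = -18678048 - 8413 = -18686461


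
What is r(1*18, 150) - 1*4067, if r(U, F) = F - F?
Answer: -4067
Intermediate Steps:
r(U, F) = 0
r(1*18, 150) - 1*4067 = 0 - 1*4067 = 0 - 4067 = -4067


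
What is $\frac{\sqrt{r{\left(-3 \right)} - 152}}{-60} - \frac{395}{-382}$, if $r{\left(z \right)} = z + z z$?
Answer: $\frac{395}{382} - \frac{i \sqrt{146}}{60} \approx 1.034 - 0.20138 i$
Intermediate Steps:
$r{\left(z \right)} = z + z^{2}$
$\frac{\sqrt{r{\left(-3 \right)} - 152}}{-60} - \frac{395}{-382} = \frac{\sqrt{- 3 \left(1 - 3\right) - 152}}{-60} - \frac{395}{-382} = \sqrt{\left(-3\right) \left(-2\right) - 152} \left(- \frac{1}{60}\right) - - \frac{395}{382} = \sqrt{6 - 152} \left(- \frac{1}{60}\right) + \frac{395}{382} = \sqrt{-146} \left(- \frac{1}{60}\right) + \frac{395}{382} = i \sqrt{146} \left(- \frac{1}{60}\right) + \frac{395}{382} = - \frac{i \sqrt{146}}{60} + \frac{395}{382} = \frac{395}{382} - \frac{i \sqrt{146}}{60}$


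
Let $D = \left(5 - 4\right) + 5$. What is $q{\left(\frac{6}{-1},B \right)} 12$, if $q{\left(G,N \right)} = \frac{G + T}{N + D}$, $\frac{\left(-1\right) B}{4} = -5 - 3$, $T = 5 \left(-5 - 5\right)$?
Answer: $- \frac{336}{19} \approx -17.684$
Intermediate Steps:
$T = -50$ ($T = 5 \left(-10\right) = -50$)
$D = 6$ ($D = 1 + 5 = 6$)
$B = 32$ ($B = - 4 \left(-5 - 3\right) = \left(-4\right) \left(-8\right) = 32$)
$q{\left(G,N \right)} = \frac{-50 + G}{6 + N}$ ($q{\left(G,N \right)} = \frac{G - 50}{N + 6} = \frac{-50 + G}{6 + N}$)
$q{\left(\frac{6}{-1},B \right)} 12 = \frac{-50 + \frac{6}{-1}}{6 + 32} \cdot 12 = \frac{-50 + 6 \left(-1\right)}{38} \cdot 12 = \frac{-50 - 6}{38} \cdot 12 = \frac{1}{38} \left(-56\right) 12 = \left(- \frac{28}{19}\right) 12 = - \frac{336}{19}$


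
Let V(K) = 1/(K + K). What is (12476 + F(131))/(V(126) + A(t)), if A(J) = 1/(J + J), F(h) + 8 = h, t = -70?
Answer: -3968685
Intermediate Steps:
F(h) = -8 + h
V(K) = 1/(2*K)
A(J) = 1/(2*J)
(12476 + F(131))/(V(126) + A(t)) = (12476 + (-8 + 131))/((1/2)/126 + (1/2)/(-70)) = (12476 + 123)/((1/2)*(1/126) + (1/2)*(-1/70)) = 12599/(1/252 - 1/140) = 12599/(-1/315) = 12599*(-315) = -3968685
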